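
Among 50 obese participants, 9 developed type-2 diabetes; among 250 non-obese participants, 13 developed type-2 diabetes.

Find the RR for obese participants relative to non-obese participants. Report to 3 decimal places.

risk, obese participants = 9/50 = 0.1800
risk, non-obese participants = 13/250 = 0.0520
RR = 0.1800 / 0.0520 = 3.462

RR = 3.462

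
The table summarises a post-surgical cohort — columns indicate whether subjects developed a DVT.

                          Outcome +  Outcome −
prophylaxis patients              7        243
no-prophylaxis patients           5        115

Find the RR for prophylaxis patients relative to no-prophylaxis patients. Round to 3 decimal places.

RR ≈ 0.672

risk, prophylaxis patients = 7/250 = 0.02800
risk, no-prophylaxis patients = 5/120 = 0.04167
RR = 0.02800 / 0.04167 = 0.672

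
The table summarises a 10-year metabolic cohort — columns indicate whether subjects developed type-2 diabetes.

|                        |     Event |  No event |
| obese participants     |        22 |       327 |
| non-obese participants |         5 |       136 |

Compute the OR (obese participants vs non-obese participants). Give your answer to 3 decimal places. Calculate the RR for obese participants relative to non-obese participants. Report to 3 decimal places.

odds, obese participants = 22/327 = 0.06728
odds, non-obese participants = 5/136 = 0.03676
OR = 0.06728 / 0.03676 = 1.830
risk, obese participants = 22/349 = 0.06304
risk, non-obese participants = 5/141 = 0.03546
RR = 0.06304 / 0.03546 = 1.778

OR = 1.830; RR = 1.778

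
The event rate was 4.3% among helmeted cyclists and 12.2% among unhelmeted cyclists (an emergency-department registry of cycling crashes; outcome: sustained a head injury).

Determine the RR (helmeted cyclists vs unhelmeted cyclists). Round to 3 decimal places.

RR = 0.04300 / 0.12200 = 0.352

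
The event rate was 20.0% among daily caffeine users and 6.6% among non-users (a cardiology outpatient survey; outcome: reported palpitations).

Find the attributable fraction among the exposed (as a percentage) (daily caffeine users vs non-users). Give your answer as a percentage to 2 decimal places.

AR% = (0.2000 − 0.0660) / 0.2000 = 0.6700 → 67.00%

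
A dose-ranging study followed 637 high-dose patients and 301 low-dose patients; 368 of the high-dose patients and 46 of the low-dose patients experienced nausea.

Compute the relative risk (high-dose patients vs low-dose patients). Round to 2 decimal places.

risk, high-dose patients = 368/637 = 0.5777
risk, low-dose patients = 46/301 = 0.1528
RR = 0.5777 / 0.1528 = 3.78

3.78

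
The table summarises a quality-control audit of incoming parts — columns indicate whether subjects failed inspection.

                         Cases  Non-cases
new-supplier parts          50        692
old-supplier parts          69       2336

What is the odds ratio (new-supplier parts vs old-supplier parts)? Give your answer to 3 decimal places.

OR = (50 × 2336) / (692 × 69) = 116800/47748 ≈ 2.446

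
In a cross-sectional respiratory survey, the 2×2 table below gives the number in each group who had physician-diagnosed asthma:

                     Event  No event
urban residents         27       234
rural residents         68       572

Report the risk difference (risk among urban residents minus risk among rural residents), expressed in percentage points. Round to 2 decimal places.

-0.28

risk, urban residents = 27/261 = 0.1034
risk, rural residents = 68/640 = 0.1062
risk difference = 0.1034 − 0.1062 = -0.0028 → -0.28 percentage points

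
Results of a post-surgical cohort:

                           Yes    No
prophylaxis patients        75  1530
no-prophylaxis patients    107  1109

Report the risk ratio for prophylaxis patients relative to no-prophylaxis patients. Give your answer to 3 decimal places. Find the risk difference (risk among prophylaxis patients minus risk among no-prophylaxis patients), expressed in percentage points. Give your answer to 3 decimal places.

risk, prophylaxis patients = 75/1605 = 0.04673
risk, no-prophylaxis patients = 107/1216 = 0.08799
RR = 0.04673 / 0.08799 = 0.531
risk difference = 0.04673 − 0.08799 = -0.04126 → -4.126 percentage points

RR = 0.531; RD = -4.126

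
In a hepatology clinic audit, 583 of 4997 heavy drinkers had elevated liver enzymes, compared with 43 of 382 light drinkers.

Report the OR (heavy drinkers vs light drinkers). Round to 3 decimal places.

OR = (583 × 339) / (4414 × 43) = 197637/189802 ≈ 1.041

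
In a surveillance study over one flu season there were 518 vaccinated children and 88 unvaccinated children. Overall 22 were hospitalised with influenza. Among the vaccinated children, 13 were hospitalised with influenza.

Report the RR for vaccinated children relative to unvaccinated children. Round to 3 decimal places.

0.245

vaccinated children without the outcome: 518 − 13 = 505
unvaccinated children with the outcome: 22 − 13 = 9
unvaccinated children without the outcome: 88 − 9 = 79
risk, vaccinated children = 13/518 = 0.02510
risk, unvaccinated children = 9/88 = 0.10227
RR = 0.02510 / 0.10227 = 0.245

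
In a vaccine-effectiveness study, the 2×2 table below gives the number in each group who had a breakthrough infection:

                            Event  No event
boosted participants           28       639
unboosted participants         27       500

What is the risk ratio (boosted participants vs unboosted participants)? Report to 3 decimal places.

0.819

risk, boosted participants = 28/667 = 0.04198
risk, unboosted participants = 27/527 = 0.05123
RR = 0.04198 / 0.05123 = 0.819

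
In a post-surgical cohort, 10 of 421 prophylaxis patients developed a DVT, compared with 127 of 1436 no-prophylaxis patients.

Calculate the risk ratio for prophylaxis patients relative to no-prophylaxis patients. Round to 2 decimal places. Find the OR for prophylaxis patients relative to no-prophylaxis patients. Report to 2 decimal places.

RR = 0.27; OR = 0.25

risk, prophylaxis patients = 10/421 = 0.02375
risk, no-prophylaxis patients = 127/1436 = 0.08844
RR = 0.02375 / 0.08844 = 0.27
OR = (10 × 1309) / (411 × 127) = 13090/52197 ≈ 0.25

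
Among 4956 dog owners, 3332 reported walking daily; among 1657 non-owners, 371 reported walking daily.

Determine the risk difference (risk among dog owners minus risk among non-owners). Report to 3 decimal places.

0.448

risk, dog owners = 3332/4956 = 0.6723
risk, non-owners = 371/1657 = 0.2239
risk difference = 0.6723 − 0.2239 = 0.448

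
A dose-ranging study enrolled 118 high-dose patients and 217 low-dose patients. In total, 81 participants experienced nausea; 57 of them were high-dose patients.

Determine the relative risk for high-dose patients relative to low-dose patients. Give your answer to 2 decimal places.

RR = 4.37

high-dose patients without the outcome: 118 − 57 = 61
low-dose patients with the outcome: 81 − 57 = 24
low-dose patients without the outcome: 217 − 24 = 193
risk, high-dose patients = 57/118 = 0.4831
risk, low-dose patients = 24/217 = 0.1106
RR = 0.4831 / 0.1106 = 4.37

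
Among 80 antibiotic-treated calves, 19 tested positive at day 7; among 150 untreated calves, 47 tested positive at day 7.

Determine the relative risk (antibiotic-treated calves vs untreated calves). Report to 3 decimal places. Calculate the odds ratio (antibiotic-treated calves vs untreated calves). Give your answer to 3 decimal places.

RR = 0.758; OR = 0.683

risk, antibiotic-treated calves = 19/80 = 0.2375
risk, untreated calves = 47/150 = 0.3133
RR = 0.2375 / 0.3133 = 0.758
OR = (19 × 103) / (61 × 47) = 1957/2867 ≈ 0.683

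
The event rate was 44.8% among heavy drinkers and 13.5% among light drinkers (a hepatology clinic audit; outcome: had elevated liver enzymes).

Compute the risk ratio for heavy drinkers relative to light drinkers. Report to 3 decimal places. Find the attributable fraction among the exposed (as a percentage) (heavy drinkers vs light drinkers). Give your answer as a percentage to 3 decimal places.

RR = 0.4480 / 0.1350 = 3.319
AR% = (0.4480 − 0.1350) / 0.4480 = 0.6987 → 69.866%

RR = 3.319; AR% = 69.866%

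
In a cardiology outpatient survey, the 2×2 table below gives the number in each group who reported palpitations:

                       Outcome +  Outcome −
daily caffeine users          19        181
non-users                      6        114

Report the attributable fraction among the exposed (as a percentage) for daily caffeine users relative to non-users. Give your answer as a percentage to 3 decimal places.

risk, daily caffeine users = 19/200 = 0.0950
risk, non-users = 6/120 = 0.0500
AR% = (0.0950 − 0.0500) / 0.0950 = 0.4737 → 47.368%

47.368%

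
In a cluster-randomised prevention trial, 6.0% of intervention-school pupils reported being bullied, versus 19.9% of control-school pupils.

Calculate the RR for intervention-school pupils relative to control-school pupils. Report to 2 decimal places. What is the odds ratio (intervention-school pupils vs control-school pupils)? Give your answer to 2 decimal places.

RR = 0.0600 / 0.1990 = 0.30
odds, intervention-school pupils = 0.0600/0.9400 = 0.0638
odds, control-school pupils = 0.1990/0.8010 = 0.2484
OR = 0.0638 / 0.2484 = 0.26

RR = 0.30; OR = 0.26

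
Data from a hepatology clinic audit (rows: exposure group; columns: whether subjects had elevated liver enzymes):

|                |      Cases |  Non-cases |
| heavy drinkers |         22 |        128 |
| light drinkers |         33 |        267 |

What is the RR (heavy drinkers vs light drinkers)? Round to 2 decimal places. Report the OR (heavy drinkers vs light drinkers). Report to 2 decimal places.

RR = 1.33; OR = 1.39

risk, heavy drinkers = 22/150 = 0.1467
risk, light drinkers = 33/300 = 0.1100
RR = 0.1467 / 0.1100 = 1.33
odds, heavy drinkers = 22/128 = 0.1719
odds, light drinkers = 33/267 = 0.1236
OR = 0.1719 / 0.1236 = 1.39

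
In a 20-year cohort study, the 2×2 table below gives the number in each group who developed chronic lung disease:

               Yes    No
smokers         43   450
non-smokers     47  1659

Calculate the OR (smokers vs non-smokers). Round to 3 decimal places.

OR = (43 × 1659) / (450 × 47) = 71337/21150 ≈ 3.373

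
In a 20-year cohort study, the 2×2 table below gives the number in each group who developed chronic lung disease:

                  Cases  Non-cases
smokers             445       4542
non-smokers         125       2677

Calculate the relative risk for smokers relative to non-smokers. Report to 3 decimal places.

risk, smokers = 445/4987 = 0.08923
risk, non-smokers = 125/2802 = 0.04461
RR = 0.08923 / 0.04461 = 2.000

2.000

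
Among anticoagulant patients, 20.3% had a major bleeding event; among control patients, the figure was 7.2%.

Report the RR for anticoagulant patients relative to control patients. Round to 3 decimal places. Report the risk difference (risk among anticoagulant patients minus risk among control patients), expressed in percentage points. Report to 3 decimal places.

RR = 2.819; RD = 13.100

RR = 0.2030 / 0.0720 = 2.819
risk difference = 0.2030 − 0.0720 = 0.1310 → 13.100 percentage points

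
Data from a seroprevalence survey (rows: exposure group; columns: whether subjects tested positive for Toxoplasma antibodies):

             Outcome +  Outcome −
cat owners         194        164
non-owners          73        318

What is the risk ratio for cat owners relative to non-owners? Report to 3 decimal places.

2.903

risk, cat owners = 194/358 = 0.5419
risk, non-owners = 73/391 = 0.1867
RR = 0.5419 / 0.1867 = 2.903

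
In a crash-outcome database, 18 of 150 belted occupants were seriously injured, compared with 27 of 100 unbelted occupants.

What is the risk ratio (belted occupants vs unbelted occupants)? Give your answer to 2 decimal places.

0.44

risk, belted occupants = 18/150 = 0.1200
risk, unbelted occupants = 27/100 = 0.2700
RR = 0.1200 / 0.2700 = 0.44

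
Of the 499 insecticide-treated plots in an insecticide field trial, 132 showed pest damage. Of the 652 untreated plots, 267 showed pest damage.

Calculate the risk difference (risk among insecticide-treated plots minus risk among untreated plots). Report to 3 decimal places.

RD = -0.145

risk, insecticide-treated plots = 132/499 = 0.2645
risk, untreated plots = 267/652 = 0.4095
risk difference = 0.2645 − 0.4095 = -0.145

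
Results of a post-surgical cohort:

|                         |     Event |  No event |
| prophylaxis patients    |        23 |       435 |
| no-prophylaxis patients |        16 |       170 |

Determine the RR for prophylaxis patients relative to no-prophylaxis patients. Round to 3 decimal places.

risk, prophylaxis patients = 23/458 = 0.0502
risk, no-prophylaxis patients = 16/186 = 0.0860
RR = 0.0502 / 0.0860 = 0.584

0.584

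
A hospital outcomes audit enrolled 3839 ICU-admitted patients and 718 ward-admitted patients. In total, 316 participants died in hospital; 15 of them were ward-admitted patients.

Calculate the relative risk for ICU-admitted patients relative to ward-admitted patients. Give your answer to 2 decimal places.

ICU-admitted patients with the outcome: 316 − 15 = 301
ICU-admitted patients without the outcome: 3839 − 301 = 3538
ward-admitted patients without the outcome: 718 − 15 = 703
risk, ICU-admitted patients = 301/3839 = 0.07841
risk, ward-admitted patients = 15/718 = 0.02089
RR = 0.07841 / 0.02089 = 3.75

RR = 3.75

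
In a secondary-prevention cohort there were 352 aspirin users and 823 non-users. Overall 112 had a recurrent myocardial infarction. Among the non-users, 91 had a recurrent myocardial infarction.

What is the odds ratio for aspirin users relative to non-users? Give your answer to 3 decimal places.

OR = 0.510

aspirin users with the outcome: 112 − 91 = 21
aspirin users without the outcome: 352 − 21 = 331
non-users without the outcome: 823 − 91 = 732
OR = (21 × 732) / (331 × 91) = 15372/30121 ≈ 0.510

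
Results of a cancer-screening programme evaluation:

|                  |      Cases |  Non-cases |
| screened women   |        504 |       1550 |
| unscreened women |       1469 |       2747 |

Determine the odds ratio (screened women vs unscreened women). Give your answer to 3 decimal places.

odds, screened women = 504/1550 = 0.3252
odds, unscreened women = 1469/2747 = 0.5348
OR = 0.3252 / 0.5348 = 0.608

0.608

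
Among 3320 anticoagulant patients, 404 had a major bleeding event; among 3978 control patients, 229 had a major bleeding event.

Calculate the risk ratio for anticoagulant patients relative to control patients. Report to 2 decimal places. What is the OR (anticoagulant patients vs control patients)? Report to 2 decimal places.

risk, anticoagulant patients = 404/3320 = 0.1217
risk, control patients = 229/3978 = 0.0576
RR = 0.1217 / 0.0576 = 2.11
odds, anticoagulant patients = 404/2916 = 0.1385
odds, control patients = 229/3749 = 0.0611
OR = 0.1385 / 0.0611 = 2.27

RR = 2.11; OR = 2.27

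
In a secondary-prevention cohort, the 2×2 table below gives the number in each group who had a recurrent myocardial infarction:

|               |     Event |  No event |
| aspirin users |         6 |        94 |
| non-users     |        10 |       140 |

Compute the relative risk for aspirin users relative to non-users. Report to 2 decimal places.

risk, aspirin users = 6/100 = 0.0600
risk, non-users = 10/150 = 0.0667
RR = 0.0600 / 0.0667 = 0.90

RR ≈ 0.90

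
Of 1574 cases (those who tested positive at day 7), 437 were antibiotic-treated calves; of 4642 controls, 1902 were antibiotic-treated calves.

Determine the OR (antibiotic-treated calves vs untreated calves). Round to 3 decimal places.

0.554

odds, antibiotic-treated calves = 437/1902 = 0.2298
odds, untreated calves = 1137/2740 = 0.4150
OR = 0.2298 / 0.4150 = 0.554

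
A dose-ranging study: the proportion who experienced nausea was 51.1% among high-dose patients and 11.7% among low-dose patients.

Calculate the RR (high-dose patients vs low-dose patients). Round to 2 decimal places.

RR = 0.5110 / 0.1170 = 4.37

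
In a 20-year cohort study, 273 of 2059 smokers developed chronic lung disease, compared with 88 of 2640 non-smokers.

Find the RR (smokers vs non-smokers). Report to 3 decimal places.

RR ≈ 3.978

risk, smokers = 273/2059 = 0.13259
risk, non-smokers = 88/2640 = 0.03333
RR = 0.13259 / 0.03333 = 3.978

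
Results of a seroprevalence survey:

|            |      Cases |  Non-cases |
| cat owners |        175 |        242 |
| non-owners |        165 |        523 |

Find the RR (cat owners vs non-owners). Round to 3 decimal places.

1.750

risk, cat owners = 175/417 = 0.4197
risk, non-owners = 165/688 = 0.2398
RR = 0.4197 / 0.2398 = 1.750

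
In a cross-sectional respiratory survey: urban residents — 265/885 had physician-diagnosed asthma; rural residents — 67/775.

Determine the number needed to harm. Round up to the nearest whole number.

NNH: 5

risk, urban residents = 265/885 = 0.299435
risk, rural residents = 67/775 = 0.086452
absolute risk difference = 0.212983
1 / 0.212983 = 4.695 → round up → 5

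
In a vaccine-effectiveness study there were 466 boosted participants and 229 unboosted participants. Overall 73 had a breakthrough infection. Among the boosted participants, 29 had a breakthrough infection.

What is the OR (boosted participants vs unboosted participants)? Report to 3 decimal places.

boosted participants without the outcome: 466 − 29 = 437
unboosted participants with the outcome: 73 − 29 = 44
unboosted participants without the outcome: 229 − 44 = 185
OR = (29 × 185) / (437 × 44) = 5365/19228 ≈ 0.279

OR: 0.279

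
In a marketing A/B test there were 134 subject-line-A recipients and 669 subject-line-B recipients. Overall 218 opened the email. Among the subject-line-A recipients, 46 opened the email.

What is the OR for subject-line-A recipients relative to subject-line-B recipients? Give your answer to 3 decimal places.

subject-line-A recipients without the outcome: 134 − 46 = 88
subject-line-B recipients with the outcome: 218 − 46 = 172
subject-line-B recipients without the outcome: 669 − 172 = 497
OR = (46 × 497) / (88 × 172) = 22862/15136 ≈ 1.510

1.510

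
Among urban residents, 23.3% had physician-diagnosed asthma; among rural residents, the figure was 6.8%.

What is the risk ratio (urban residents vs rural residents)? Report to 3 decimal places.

RR = 0.2330 / 0.0680 = 3.426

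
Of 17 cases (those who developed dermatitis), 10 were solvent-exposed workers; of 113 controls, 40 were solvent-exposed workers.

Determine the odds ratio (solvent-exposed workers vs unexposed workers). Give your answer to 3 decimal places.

odds, solvent-exposed workers = 10/40 = 0.2500
odds, unexposed workers = 7/73 = 0.0959
OR = 0.2500 / 0.0959 = 2.607

OR ≈ 2.607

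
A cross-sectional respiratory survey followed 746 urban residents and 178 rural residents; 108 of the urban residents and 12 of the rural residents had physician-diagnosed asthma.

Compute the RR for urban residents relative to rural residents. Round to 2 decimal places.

risk, urban residents = 108/746 = 0.1448
risk, rural residents = 12/178 = 0.0674
RR = 0.1448 / 0.0674 = 2.15

RR = 2.15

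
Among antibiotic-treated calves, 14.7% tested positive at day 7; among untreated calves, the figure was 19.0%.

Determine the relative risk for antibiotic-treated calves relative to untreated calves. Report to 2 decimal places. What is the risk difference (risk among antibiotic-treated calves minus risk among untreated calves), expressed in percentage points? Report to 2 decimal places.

RR = 0.77; RD = -4.30

RR = 0.1470 / 0.1900 = 0.77
risk difference = 0.1470 − 0.1900 = -0.0430 → -4.30 percentage points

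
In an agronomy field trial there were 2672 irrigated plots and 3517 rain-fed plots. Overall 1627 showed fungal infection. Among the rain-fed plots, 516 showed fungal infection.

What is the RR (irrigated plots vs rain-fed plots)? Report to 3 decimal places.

RR: 2.834

irrigated plots with the outcome: 1627 − 516 = 1111
irrigated plots without the outcome: 2672 − 1111 = 1561
rain-fed plots without the outcome: 3517 − 516 = 3001
risk, irrigated plots = 1111/2672 = 0.4158
risk, rain-fed plots = 516/3517 = 0.1467
RR = 0.4158 / 0.1467 = 2.834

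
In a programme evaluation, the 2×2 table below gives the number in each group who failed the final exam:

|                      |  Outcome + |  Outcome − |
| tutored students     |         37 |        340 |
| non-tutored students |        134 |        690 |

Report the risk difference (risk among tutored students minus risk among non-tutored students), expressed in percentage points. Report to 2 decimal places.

risk, tutored students = 37/377 = 0.0981
risk, non-tutored students = 134/824 = 0.1626
risk difference = 0.0981 − 0.1626 = -0.0645 → -6.45 percentage points

RD: -6.45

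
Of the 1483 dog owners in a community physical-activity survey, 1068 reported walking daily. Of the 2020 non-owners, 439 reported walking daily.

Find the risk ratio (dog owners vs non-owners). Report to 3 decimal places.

risk, dog owners = 1068/1483 = 0.7202
risk, non-owners = 439/2020 = 0.2173
RR = 0.7202 / 0.2173 = 3.314

3.314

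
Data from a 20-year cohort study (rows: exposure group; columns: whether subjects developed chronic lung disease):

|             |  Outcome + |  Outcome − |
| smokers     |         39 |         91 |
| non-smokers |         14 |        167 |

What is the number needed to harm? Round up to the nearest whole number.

risk, smokers = 39/130 = 0.300000
risk, non-smokers = 14/181 = 0.077348
absolute risk difference = 0.222652
1 / 0.222652 = 4.491 → round up → 5

NNH: 5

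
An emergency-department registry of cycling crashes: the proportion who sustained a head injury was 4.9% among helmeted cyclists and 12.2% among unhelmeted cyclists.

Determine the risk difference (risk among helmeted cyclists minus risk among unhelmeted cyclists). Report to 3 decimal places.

risk difference = 0.04900 − 0.12200 = -0.073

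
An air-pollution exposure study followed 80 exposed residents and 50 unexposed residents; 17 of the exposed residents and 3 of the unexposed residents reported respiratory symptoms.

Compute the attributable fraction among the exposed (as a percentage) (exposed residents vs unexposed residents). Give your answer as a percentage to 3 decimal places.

AR% ≈ 71.765%

risk, exposed residents = 17/80 = 0.2125
risk, unexposed residents = 3/50 = 0.0600
AR% = (0.2125 − 0.0600) / 0.2125 = 0.7176 → 71.765%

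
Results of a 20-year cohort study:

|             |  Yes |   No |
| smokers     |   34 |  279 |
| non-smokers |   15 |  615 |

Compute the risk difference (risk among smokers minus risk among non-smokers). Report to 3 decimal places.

0.085

risk, smokers = 34/313 = 0.10863
risk, non-smokers = 15/630 = 0.02381
risk difference = 0.10863 − 0.02381 = 0.085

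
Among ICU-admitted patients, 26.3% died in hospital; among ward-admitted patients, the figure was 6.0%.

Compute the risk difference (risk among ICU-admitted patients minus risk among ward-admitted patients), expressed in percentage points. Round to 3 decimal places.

20.300

risk difference = 0.2630 − 0.0600 = 0.2030 → 20.300 percentage points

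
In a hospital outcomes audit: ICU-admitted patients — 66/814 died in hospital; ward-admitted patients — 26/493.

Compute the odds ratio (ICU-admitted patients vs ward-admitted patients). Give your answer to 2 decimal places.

OR = (66 × 467) / (748 × 26) = 30822/19448 ≈ 1.58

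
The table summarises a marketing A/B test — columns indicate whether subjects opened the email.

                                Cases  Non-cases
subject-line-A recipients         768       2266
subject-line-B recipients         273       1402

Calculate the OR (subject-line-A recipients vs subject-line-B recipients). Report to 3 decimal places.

OR = (768 × 1402) / (2266 × 273) = 1076736/618618 ≈ 1.741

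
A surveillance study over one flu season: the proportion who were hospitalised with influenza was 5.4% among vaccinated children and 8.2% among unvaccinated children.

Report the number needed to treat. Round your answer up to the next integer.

36

absolute risk difference = 0.028000
1 / 0.028000 = 35.714 → round up → 36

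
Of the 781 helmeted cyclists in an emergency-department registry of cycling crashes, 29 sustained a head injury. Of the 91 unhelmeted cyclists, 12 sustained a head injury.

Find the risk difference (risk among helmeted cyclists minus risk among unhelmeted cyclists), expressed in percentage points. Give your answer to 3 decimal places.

risk, helmeted cyclists = 29/781 = 0.03713
risk, unhelmeted cyclists = 12/91 = 0.13187
risk difference = 0.03713 − 0.13187 = -0.09474 → -9.474 percentage points

RD ≈ -9.474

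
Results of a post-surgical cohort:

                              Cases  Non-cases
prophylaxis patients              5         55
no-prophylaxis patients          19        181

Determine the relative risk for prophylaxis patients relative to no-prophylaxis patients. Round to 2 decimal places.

RR: 0.88

risk, prophylaxis patients = 5/60 = 0.0833
risk, no-prophylaxis patients = 19/200 = 0.0950
RR = 0.0833 / 0.0950 = 0.88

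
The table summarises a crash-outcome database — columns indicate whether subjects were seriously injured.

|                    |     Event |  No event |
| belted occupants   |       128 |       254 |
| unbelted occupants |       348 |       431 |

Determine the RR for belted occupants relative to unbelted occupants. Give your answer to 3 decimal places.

risk, belted occupants = 128/382 = 0.3351
risk, unbelted occupants = 348/779 = 0.4467
RR = 0.3351 / 0.4467 = 0.750

0.750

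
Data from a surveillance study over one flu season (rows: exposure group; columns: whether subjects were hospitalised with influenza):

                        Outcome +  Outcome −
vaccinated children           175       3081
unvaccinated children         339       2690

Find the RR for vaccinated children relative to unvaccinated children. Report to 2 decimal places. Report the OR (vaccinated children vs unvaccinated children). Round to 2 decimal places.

risk, vaccinated children = 175/3256 = 0.0537
risk, unvaccinated children = 339/3029 = 0.1119
RR = 0.0537 / 0.1119 = 0.48
OR = (175 × 2690) / (3081 × 339) = 470750/1044459 ≈ 0.45

RR = 0.48; OR = 0.45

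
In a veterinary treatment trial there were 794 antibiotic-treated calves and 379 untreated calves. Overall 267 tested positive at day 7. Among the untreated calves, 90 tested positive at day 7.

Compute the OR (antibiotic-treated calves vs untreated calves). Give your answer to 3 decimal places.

OR: 0.921

antibiotic-treated calves with the outcome: 267 − 90 = 177
antibiotic-treated calves without the outcome: 794 − 177 = 617
untreated calves without the outcome: 379 − 90 = 289
OR = (177 × 289) / (617 × 90) = 51153/55530 ≈ 0.921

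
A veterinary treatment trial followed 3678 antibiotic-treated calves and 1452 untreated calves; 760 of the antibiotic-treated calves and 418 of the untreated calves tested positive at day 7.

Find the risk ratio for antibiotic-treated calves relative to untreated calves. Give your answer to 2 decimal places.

RR = 0.72

risk, antibiotic-treated calves = 760/3678 = 0.2066
risk, untreated calves = 418/1452 = 0.2879
RR = 0.2066 / 0.2879 = 0.72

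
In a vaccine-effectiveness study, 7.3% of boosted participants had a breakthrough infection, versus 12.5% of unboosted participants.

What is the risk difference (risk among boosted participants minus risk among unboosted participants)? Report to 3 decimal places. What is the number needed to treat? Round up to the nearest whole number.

RD = -0.052; NNT = 20

risk difference = 0.0730 − 0.1250 = -0.052
absolute risk difference = 0.052000
1 / 0.052000 = 19.231 → round up → 20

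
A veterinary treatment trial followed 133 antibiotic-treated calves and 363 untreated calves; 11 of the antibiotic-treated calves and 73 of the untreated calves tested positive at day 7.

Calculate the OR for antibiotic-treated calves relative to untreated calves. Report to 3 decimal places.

odds, antibiotic-treated calves = 11/122 = 0.0902
odds, untreated calves = 73/290 = 0.2517
OR = 0.0902 / 0.2517 = 0.358

0.358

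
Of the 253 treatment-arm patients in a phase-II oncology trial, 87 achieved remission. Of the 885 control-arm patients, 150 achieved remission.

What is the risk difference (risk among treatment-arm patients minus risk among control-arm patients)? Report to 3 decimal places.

risk, treatment-arm patients = 87/253 = 0.3439
risk, control-arm patients = 150/885 = 0.1695
risk difference = 0.3439 − 0.1695 = 0.174

0.174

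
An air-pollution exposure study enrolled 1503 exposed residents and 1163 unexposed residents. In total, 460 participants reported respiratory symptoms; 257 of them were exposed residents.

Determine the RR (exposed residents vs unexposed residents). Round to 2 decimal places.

0.98

exposed residents without the outcome: 1503 − 257 = 1246
unexposed residents with the outcome: 460 − 257 = 203
unexposed residents without the outcome: 1163 − 203 = 960
risk, exposed residents = 257/1503 = 0.1710
risk, unexposed residents = 203/1163 = 0.1745
RR = 0.1710 / 0.1745 = 0.98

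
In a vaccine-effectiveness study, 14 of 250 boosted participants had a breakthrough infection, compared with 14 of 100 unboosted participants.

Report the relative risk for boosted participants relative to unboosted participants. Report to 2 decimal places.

risk, boosted participants = 14/250 = 0.0560
risk, unboosted participants = 14/100 = 0.1400
RR = 0.0560 / 0.1400 = 0.40

RR = 0.40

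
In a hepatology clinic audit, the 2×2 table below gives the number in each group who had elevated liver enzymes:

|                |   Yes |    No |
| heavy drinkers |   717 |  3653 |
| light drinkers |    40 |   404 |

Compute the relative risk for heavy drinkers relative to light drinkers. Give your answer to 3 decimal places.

RR ≈ 1.821

risk, heavy drinkers = 717/4370 = 0.1641
risk, light drinkers = 40/444 = 0.0901
RR = 0.1641 / 0.0901 = 1.821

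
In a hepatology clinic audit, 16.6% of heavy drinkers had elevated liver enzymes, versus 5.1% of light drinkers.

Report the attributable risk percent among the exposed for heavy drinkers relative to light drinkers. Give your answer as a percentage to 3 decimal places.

AR% = (0.1660 − 0.0510) / 0.1660 = 0.6928 → 69.277%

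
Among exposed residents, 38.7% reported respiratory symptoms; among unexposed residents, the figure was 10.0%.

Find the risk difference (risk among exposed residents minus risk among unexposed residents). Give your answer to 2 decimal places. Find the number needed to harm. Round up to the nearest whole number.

risk difference = 0.3870 − 0.1000 = 0.29
absolute risk difference = 0.287000
1 / 0.287000 = 3.484 → round up → 4

RD = 0.29; NNH = 4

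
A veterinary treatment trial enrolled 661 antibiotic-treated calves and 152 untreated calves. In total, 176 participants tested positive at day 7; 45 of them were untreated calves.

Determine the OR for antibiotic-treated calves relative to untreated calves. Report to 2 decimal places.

antibiotic-treated calves with the outcome: 176 − 45 = 131
antibiotic-treated calves without the outcome: 661 − 131 = 530
untreated calves without the outcome: 152 − 45 = 107
odds, antibiotic-treated calves = 131/530 = 0.2472
odds, untreated calves = 45/107 = 0.4206
OR = 0.2472 / 0.4206 = 0.59

0.59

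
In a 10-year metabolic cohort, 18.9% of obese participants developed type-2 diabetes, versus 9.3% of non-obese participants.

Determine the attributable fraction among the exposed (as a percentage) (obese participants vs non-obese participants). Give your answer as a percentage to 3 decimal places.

AR% = (0.1890 − 0.0930) / 0.1890 = 0.5079 → 50.794%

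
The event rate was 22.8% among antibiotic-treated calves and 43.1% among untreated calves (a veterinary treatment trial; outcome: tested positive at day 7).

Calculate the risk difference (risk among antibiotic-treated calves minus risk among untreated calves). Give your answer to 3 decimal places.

risk difference = 0.2280 − 0.4310 = -0.203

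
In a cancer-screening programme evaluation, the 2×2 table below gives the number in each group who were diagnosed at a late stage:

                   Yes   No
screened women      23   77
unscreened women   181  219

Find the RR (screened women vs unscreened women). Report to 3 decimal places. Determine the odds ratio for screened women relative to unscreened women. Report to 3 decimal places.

risk, screened women = 23/100 = 0.2300
risk, unscreened women = 181/400 = 0.4525
RR = 0.2300 / 0.4525 = 0.508
OR = (23 × 219) / (77 × 181) = 5037/13937 ≈ 0.361

RR = 0.508; OR = 0.361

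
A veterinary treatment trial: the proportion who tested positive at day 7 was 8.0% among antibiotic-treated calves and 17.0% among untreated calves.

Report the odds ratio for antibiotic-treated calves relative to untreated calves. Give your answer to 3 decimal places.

OR: 0.425

odds, antibiotic-treated calves = 0.0800/0.9200 = 0.0870
odds, untreated calves = 0.1700/0.8300 = 0.2048
OR = 0.0870 / 0.2048 = 0.425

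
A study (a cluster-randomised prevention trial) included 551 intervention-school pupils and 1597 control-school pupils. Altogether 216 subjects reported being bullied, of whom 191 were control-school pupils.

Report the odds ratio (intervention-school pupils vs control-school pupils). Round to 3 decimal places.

intervention-school pupils with the outcome: 216 − 191 = 25
intervention-school pupils without the outcome: 551 − 25 = 526
control-school pupils without the outcome: 1597 − 191 = 1406
OR = (25 × 1406) / (526 × 191) = 35150/100466 ≈ 0.350

OR: 0.350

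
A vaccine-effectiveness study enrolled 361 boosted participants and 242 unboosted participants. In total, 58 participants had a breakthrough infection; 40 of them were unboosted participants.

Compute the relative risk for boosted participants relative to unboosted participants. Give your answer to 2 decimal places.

0.30

boosted participants with the outcome: 58 − 40 = 18
boosted participants without the outcome: 361 − 18 = 343
unboosted participants without the outcome: 242 − 40 = 202
risk, boosted participants = 18/361 = 0.04986
risk, unboosted participants = 40/242 = 0.16529
RR = 0.04986 / 0.16529 = 0.30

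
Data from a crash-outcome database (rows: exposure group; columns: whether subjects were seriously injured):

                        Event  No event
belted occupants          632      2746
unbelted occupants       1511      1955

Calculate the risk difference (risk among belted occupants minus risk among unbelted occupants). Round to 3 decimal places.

risk, belted occupants = 632/3378 = 0.1871
risk, unbelted occupants = 1511/3466 = 0.4359
risk difference = 0.1871 − 0.4359 = -0.249

-0.249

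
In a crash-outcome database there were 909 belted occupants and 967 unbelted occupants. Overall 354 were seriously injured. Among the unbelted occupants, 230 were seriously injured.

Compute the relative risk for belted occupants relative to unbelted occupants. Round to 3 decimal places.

0.574

belted occupants with the outcome: 354 − 230 = 124
belted occupants without the outcome: 909 − 124 = 785
unbelted occupants without the outcome: 967 − 230 = 737
risk, belted occupants = 124/909 = 0.1364
risk, unbelted occupants = 230/967 = 0.2378
RR = 0.1364 / 0.2378 = 0.574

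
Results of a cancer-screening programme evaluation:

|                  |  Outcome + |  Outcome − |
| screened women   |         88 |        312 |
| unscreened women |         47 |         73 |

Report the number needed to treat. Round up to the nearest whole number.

NNT: 6

risk, screened women = 88/400 = 0.220000
risk, unscreened women = 47/120 = 0.391667
absolute risk difference = 0.171667
1 / 0.171667 = 5.825 → round up → 6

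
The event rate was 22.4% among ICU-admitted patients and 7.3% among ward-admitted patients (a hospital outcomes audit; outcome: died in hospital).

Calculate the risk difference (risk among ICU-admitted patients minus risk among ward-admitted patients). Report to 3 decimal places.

risk difference = 0.2240 − 0.0730 = 0.151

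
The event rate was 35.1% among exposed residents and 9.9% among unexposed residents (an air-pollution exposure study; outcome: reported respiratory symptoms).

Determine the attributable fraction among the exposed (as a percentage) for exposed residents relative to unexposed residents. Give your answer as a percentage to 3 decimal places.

AR% = (0.3510 − 0.0990) / 0.3510 = 0.7179 → 71.795%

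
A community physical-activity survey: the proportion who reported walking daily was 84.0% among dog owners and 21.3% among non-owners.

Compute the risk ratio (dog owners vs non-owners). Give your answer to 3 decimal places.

RR = 0.8400 / 0.2130 = 3.944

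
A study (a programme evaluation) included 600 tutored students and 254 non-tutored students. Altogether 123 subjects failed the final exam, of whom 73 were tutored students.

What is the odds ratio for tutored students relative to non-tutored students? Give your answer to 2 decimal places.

OR ≈ 0.57

tutored students without the outcome: 600 − 73 = 527
non-tutored students with the outcome: 123 − 73 = 50
non-tutored students without the outcome: 254 − 50 = 204
odds, tutored students = 73/527 = 0.1385
odds, non-tutored students = 50/204 = 0.2451
OR = 0.1385 / 0.2451 = 0.57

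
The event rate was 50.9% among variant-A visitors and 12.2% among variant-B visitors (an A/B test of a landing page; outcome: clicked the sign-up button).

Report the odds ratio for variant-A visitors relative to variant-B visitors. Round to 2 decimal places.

OR: 7.46

odds, variant-A visitors = 0.5090/0.4910 = 1.0367
odds, variant-B visitors = 0.1220/0.8780 = 0.1390
OR = 1.0367 / 0.1390 = 7.46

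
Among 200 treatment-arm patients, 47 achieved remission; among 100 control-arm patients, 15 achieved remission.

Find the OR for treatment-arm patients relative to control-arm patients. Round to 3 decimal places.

OR = (47 × 85) / (153 × 15) = 3995/2295 ≈ 1.741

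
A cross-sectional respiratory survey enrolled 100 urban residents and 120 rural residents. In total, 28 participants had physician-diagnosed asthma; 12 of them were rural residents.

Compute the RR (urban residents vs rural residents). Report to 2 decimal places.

RR = 1.60

urban residents with the outcome: 28 − 12 = 16
urban residents without the outcome: 100 − 16 = 84
rural residents without the outcome: 120 − 12 = 108
risk, urban residents = 16/100 = 0.1600
risk, rural residents = 12/120 = 0.1000
RR = 0.1600 / 0.1000 = 1.60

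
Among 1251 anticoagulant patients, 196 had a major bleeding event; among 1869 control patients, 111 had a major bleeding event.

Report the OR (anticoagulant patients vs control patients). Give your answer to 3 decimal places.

OR = (196 × 1758) / (1055 × 111) = 344568/117105 ≈ 2.942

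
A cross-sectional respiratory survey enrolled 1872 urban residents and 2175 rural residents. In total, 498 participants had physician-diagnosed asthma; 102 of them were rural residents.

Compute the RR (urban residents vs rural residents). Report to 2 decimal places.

urban residents with the outcome: 498 − 102 = 396
urban residents without the outcome: 1872 − 396 = 1476
rural residents without the outcome: 2175 − 102 = 2073
risk, urban residents = 396/1872 = 0.21154
risk, rural residents = 102/2175 = 0.04690
RR = 0.21154 / 0.04690 = 4.51

RR: 4.51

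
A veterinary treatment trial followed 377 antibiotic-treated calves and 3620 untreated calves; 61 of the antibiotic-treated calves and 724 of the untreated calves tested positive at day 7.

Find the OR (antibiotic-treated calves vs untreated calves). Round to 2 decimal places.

OR = 0.77

odds, antibiotic-treated calves = 61/316 = 0.1930
odds, untreated calves = 724/2896 = 0.2500
OR = 0.1930 / 0.2500 = 0.77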